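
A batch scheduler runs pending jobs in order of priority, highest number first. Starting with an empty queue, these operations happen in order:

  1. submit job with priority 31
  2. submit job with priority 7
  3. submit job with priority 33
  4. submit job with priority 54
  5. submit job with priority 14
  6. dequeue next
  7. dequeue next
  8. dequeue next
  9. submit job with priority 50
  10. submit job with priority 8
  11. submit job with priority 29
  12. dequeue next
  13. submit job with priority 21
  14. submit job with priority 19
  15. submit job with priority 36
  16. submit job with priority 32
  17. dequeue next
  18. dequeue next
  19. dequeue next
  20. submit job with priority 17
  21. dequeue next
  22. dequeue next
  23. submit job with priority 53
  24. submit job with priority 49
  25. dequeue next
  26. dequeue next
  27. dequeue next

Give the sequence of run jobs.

insert 31 → {31}
insert 7 → {31, 7}
insert 33 → {33, 31, 7}
insert 54 → {54, 33, 31, 7}
insert 14 → {54, 33, 31, 14, 7}
dequeue next → 54; now {33, 31, 14, 7}
dequeue next → 33; now {31, 14, 7}
dequeue next → 31; now {14, 7}
insert 50 → {50, 14, 7}
insert 8 → {50, 14, 8, 7}
insert 29 → {50, 29, 14, 8, 7}
dequeue next → 50; now {29, 14, 8, 7}
insert 21 → {29, 21, 14, 8, 7}
insert 19 → {29, 21, 19, 14, 8, 7}
insert 36 → {36, 29, 21, 19, 14, 8, 7}
insert 32 → {36, 32, 29, 21, 19, 14, 8, 7}
dequeue next → 36; now {32, 29, 21, 19, 14, 8, 7}
dequeue next → 32; now {29, 21, 19, 14, 8, 7}
dequeue next → 29; now {21, 19, 14, 8, 7}
insert 17 → {21, 19, 17, 14, 8, 7}
dequeue next → 21; now {19, 17, 14, 8, 7}
dequeue next → 19; now {17, 14, 8, 7}
insert 53 → {53, 17, 14, 8, 7}
insert 49 → {53, 49, 17, 14, 8, 7}
dequeue next → 53; now {49, 17, 14, 8, 7}
dequeue next → 49; now {17, 14, 8, 7}
dequeue next → 17; now {14, 8, 7}

[54, 33, 31, 50, 36, 32, 29, 21, 19, 53, 49, 17]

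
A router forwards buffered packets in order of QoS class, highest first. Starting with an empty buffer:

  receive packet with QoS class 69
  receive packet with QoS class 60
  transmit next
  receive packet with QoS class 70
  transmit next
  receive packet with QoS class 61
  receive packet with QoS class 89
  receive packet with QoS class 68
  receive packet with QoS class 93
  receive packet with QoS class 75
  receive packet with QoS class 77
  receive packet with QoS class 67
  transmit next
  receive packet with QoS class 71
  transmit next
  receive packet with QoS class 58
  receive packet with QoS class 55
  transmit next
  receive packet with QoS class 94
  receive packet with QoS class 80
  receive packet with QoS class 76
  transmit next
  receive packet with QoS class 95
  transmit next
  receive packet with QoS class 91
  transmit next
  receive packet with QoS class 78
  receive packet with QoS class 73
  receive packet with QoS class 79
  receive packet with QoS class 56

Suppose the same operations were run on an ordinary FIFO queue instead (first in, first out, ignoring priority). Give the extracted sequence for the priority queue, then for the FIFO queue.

priority queue: 69, 70, 93, 89, 77, 94, 95, 91; FIFO queue: 69 → 60 → 70 → 61 → 89 → 68 → 93 → 75

insert 69 → {69}
insert 60 → {69, 60}
transmit next → 69; now {60}
insert 70 → {70, 60}
transmit next → 70; now {60}
insert 61 → {61, 60}
insert 89 → {89, 61, 60}
insert 68 → {89, 68, 61, 60}
insert 93 → {93, 89, 68, 61, 60}
insert 75 → {93, 89, 75, 68, 61, 60}
insert 77 → {93, 89, 77, 75, 68, 61, 60}
insert 67 → {93, 89, 77, 75, 68, 67, 61, 60}
transmit next → 93; now {89, 77, 75, 68, 67, 61, 60}
insert 71 → {89, 77, 75, 71, 68, 67, 61, 60}
transmit next → 89; now {77, 75, 71, 68, 67, 61, 60}
insert 58 → {77, 75, 71, 68, 67, 61, 60, 58}
insert 55 → {77, 75, 71, 68, 67, 61, 60, 58, 55}
transmit next → 77; now {75, 71, 68, 67, 61, 60, 58, 55}
insert 94 → {94, 75, 71, 68, 67, 61, 60, 58, 55}
insert 80 → {94, 80, 75, 71, 68, 67, 61, 60, 58, 55}
insert 76 → {94, 80, 76, 75, 71, 68, 67, 61, 60, 58, 55}
transmit next → 94; now {80, 76, 75, 71, 68, 67, 61, 60, 58, 55}
insert 95 → {95, 80, 76, 75, 71, 68, 67, 61, 60, 58, 55}
transmit next → 95; now {80, 76, 75, 71, 68, 67, 61, 60, 58, 55}
insert 91 → {91, 80, 76, 75, 71, 68, 67, 61, 60, 58, 55}
transmit next → 91; now {80, 76, 75, 71, 68, 67, 61, 60, 58, 55}
insert 78 → {80, 78, 76, 75, 71, 68, 67, 61, 60, 58, 55}
insert 73 → {80, 78, 76, 75, 73, 71, 68, 67, 61, 60, 58, 55}
insert 79 → {80, 79, 78, 76, 75, 73, 71, 68, 67, 61, 60, 58, 55}
insert 56 → {80, 79, 78, 76, 75, 73, 71, 68, 67, 61, 60, 58, 56, 55}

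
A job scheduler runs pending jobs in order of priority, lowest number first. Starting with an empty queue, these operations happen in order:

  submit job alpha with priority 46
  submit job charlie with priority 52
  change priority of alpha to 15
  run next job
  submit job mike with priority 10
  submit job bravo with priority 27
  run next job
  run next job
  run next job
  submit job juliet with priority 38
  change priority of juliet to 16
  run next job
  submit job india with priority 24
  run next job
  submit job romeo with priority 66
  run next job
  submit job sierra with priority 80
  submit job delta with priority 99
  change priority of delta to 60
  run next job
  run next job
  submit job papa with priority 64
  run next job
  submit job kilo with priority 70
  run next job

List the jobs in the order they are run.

add alpha (priority 46) → {alpha:46}
add charlie (priority 52) → {alpha:46, charlie:52}
update alpha to priority 15 → {alpha:15, charlie:52}
run next job → alpha; now {charlie:52}
add mike (priority 10) → {mike:10, charlie:52}
add bravo (priority 27) → {mike:10, bravo:27, charlie:52}
run next job → mike; now {bravo:27, charlie:52}
run next job → bravo; now {charlie:52}
run next job → charlie; now {}
add juliet (priority 38) → {juliet:38}
update juliet to priority 16 → {juliet:16}
run next job → juliet; now {}
add india (priority 24) → {india:24}
run next job → india; now {}
add romeo (priority 66) → {romeo:66}
run next job → romeo; now {}
add sierra (priority 80) → {sierra:80}
add delta (priority 99) → {sierra:80, delta:99}
update delta to priority 60 → {delta:60, sierra:80}
run next job → delta; now {sierra:80}
run next job → sierra; now {}
add papa (priority 64) → {papa:64}
run next job → papa; now {}
add kilo (priority 70) → {kilo:70}
run next job → kilo; now {}

[alpha, mike, bravo, charlie, juliet, india, romeo, delta, sierra, papa, kilo]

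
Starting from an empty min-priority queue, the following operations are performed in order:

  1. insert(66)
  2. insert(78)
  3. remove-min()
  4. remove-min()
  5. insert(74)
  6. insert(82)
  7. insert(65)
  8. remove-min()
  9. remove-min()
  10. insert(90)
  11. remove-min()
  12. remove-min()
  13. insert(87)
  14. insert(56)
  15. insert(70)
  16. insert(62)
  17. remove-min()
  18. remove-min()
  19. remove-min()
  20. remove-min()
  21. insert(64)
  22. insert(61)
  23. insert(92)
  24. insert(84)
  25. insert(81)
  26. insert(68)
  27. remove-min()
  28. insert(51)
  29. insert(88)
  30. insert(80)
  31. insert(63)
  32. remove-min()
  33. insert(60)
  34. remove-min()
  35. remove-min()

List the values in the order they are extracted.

66, 78, 65, 74, 82, 90, 56, 62, 70, 87, 61, 51, 60, 63

insert 66 → {66}
insert 78 → {66, 78}
remove-min → 66; now {78}
remove-min → 78; now {}
insert 74 → {74}
insert 82 → {74, 82}
insert 65 → {65, 74, 82}
remove-min → 65; now {74, 82}
remove-min → 74; now {82}
insert 90 → {82, 90}
remove-min → 82; now {90}
remove-min → 90; now {}
insert 87 → {87}
insert 56 → {56, 87}
insert 70 → {56, 70, 87}
insert 62 → {56, 62, 70, 87}
remove-min → 56; now {62, 70, 87}
remove-min → 62; now {70, 87}
remove-min → 70; now {87}
remove-min → 87; now {}
insert 64 → {64}
insert 61 → {61, 64}
insert 92 → {61, 64, 92}
insert 84 → {61, 64, 84, 92}
insert 81 → {61, 64, 81, 84, 92}
insert 68 → {61, 64, 68, 81, 84, 92}
remove-min → 61; now {64, 68, 81, 84, 92}
insert 51 → {51, 64, 68, 81, 84, 92}
insert 88 → {51, 64, 68, 81, 84, 88, 92}
insert 80 → {51, 64, 68, 80, 81, 84, 88, 92}
insert 63 → {51, 63, 64, 68, 80, 81, 84, 88, 92}
remove-min → 51; now {63, 64, 68, 80, 81, 84, 88, 92}
insert 60 → {60, 63, 64, 68, 80, 81, 84, 88, 92}
remove-min → 60; now {63, 64, 68, 80, 81, 84, 88, 92}
remove-min → 63; now {64, 68, 80, 81, 84, 88, 92}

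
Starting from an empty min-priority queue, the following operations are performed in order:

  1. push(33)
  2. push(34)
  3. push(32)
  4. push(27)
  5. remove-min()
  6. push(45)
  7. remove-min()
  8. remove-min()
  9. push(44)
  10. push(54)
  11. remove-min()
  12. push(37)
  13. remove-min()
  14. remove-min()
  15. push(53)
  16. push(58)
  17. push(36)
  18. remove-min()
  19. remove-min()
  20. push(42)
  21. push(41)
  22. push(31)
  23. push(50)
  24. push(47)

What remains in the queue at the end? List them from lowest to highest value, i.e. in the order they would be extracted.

31, 41, 42, 47, 50, 53, 54, 58

insert 33 → {33}
insert 34 → {33, 34}
insert 32 → {32, 33, 34}
insert 27 → {27, 32, 33, 34}
remove-min → 27; now {32, 33, 34}
insert 45 → {32, 33, 34, 45}
remove-min → 32; now {33, 34, 45}
remove-min → 33; now {34, 45}
insert 44 → {34, 44, 45}
insert 54 → {34, 44, 45, 54}
remove-min → 34; now {44, 45, 54}
insert 37 → {37, 44, 45, 54}
remove-min → 37; now {44, 45, 54}
remove-min → 44; now {45, 54}
insert 53 → {45, 53, 54}
insert 58 → {45, 53, 54, 58}
insert 36 → {36, 45, 53, 54, 58}
remove-min → 36; now {45, 53, 54, 58}
remove-min → 45; now {53, 54, 58}
insert 42 → {42, 53, 54, 58}
insert 41 → {41, 42, 53, 54, 58}
insert 31 → {31, 41, 42, 53, 54, 58}
insert 50 → {31, 41, 42, 50, 53, 54, 58}
insert 47 → {31, 41, 42, 47, 50, 53, 54, 58}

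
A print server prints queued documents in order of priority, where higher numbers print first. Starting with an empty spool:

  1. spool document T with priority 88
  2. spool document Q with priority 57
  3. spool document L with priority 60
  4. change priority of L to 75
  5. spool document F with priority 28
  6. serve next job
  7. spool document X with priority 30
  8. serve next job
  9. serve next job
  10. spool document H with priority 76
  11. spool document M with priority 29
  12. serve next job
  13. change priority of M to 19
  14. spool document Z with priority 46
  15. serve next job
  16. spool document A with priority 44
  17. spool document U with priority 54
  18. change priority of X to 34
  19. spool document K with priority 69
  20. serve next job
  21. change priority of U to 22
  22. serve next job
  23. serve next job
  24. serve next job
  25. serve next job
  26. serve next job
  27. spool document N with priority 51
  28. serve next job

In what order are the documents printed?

[T, L, Q, H, Z, K, A, X, F, U, M, N]

add T (priority 88) → {T:88}
add Q (priority 57) → {T:88, Q:57}
add L (priority 60) → {T:88, L:60, Q:57}
update L to priority 75 → {T:88, L:75, Q:57}
add F (priority 28) → {T:88, L:75, Q:57, F:28}
serve next job → T; now {L:75, Q:57, F:28}
add X (priority 30) → {L:75, Q:57, X:30, F:28}
serve next job → L; now {Q:57, X:30, F:28}
serve next job → Q; now {X:30, F:28}
add H (priority 76) → {H:76, X:30, F:28}
add M (priority 29) → {H:76, X:30, M:29, F:28}
serve next job → H; now {X:30, M:29, F:28}
update M to priority 19 → {X:30, F:28, M:19}
add Z (priority 46) → {Z:46, X:30, F:28, M:19}
serve next job → Z; now {X:30, F:28, M:19}
add A (priority 44) → {A:44, X:30, F:28, M:19}
add U (priority 54) → {U:54, A:44, X:30, F:28, M:19}
update X to priority 34 → {U:54, A:44, X:34, F:28, M:19}
add K (priority 69) → {K:69, U:54, A:44, X:34, F:28, M:19}
serve next job → K; now {U:54, A:44, X:34, F:28, M:19}
update U to priority 22 → {A:44, X:34, F:28, U:22, M:19}
serve next job → A; now {X:34, F:28, U:22, M:19}
serve next job → X; now {F:28, U:22, M:19}
serve next job → F; now {U:22, M:19}
serve next job → U; now {M:19}
serve next job → M; now {}
add N (priority 51) → {N:51}
serve next job → N; now {}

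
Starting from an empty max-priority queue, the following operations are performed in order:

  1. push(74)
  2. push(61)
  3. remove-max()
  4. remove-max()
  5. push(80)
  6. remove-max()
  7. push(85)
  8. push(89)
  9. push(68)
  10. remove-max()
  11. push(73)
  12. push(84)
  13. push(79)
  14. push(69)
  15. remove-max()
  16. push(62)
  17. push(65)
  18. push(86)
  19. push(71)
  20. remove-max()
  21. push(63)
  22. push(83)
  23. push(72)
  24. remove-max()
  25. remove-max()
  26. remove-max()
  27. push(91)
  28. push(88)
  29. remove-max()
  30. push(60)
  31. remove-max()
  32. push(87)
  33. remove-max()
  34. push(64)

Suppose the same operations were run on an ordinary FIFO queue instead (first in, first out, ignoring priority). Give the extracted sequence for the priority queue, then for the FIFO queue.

priority queue: 74, 61, 80, 89, 85, 86, 84, 83, 79, 91, 88, 87; FIFO queue: 74, 61, 80, 85, 89, 68, 73, 84, 79, 69, 62, 65

insert 74 → {74}
insert 61 → {74, 61}
remove-max → 74; now {61}
remove-max → 61; now {}
insert 80 → {80}
remove-max → 80; now {}
insert 85 → {85}
insert 89 → {89, 85}
insert 68 → {89, 85, 68}
remove-max → 89; now {85, 68}
insert 73 → {85, 73, 68}
insert 84 → {85, 84, 73, 68}
insert 79 → {85, 84, 79, 73, 68}
insert 69 → {85, 84, 79, 73, 69, 68}
remove-max → 85; now {84, 79, 73, 69, 68}
insert 62 → {84, 79, 73, 69, 68, 62}
insert 65 → {84, 79, 73, 69, 68, 65, 62}
insert 86 → {86, 84, 79, 73, 69, 68, 65, 62}
insert 71 → {86, 84, 79, 73, 71, 69, 68, 65, 62}
remove-max → 86; now {84, 79, 73, 71, 69, 68, 65, 62}
insert 63 → {84, 79, 73, 71, 69, 68, 65, 63, 62}
insert 83 → {84, 83, 79, 73, 71, 69, 68, 65, 63, 62}
insert 72 → {84, 83, 79, 73, 72, 71, 69, 68, 65, 63, 62}
remove-max → 84; now {83, 79, 73, 72, 71, 69, 68, 65, 63, 62}
remove-max → 83; now {79, 73, 72, 71, 69, 68, 65, 63, 62}
remove-max → 79; now {73, 72, 71, 69, 68, 65, 63, 62}
insert 91 → {91, 73, 72, 71, 69, 68, 65, 63, 62}
insert 88 → {91, 88, 73, 72, 71, 69, 68, 65, 63, 62}
remove-max → 91; now {88, 73, 72, 71, 69, 68, 65, 63, 62}
insert 60 → {88, 73, 72, 71, 69, 68, 65, 63, 62, 60}
remove-max → 88; now {73, 72, 71, 69, 68, 65, 63, 62, 60}
insert 87 → {87, 73, 72, 71, 69, 68, 65, 63, 62, 60}
remove-max → 87; now {73, 72, 71, 69, 68, 65, 63, 62, 60}
insert 64 → {73, 72, 71, 69, 68, 65, 64, 63, 62, 60}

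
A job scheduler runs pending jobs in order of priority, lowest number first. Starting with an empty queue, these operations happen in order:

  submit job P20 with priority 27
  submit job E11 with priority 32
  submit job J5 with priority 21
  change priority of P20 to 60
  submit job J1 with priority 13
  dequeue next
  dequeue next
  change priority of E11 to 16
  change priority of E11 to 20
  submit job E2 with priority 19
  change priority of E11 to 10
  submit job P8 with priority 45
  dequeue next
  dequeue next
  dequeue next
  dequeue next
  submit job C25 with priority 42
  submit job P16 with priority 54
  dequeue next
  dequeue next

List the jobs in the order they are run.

add P20 (priority 27) → {P20:27}
add E11 (priority 32) → {P20:27, E11:32}
add J5 (priority 21) → {J5:21, P20:27, E11:32}
update P20 to priority 60 → {J5:21, E11:32, P20:60}
add J1 (priority 13) → {J1:13, J5:21, E11:32, P20:60}
dequeue next → J1; now {J5:21, E11:32, P20:60}
dequeue next → J5; now {E11:32, P20:60}
update E11 to priority 16 → {E11:16, P20:60}
update E11 to priority 20 → {E11:20, P20:60}
add E2 (priority 19) → {E2:19, E11:20, P20:60}
update E11 to priority 10 → {E11:10, E2:19, P20:60}
add P8 (priority 45) → {E11:10, E2:19, P8:45, P20:60}
dequeue next → E11; now {E2:19, P8:45, P20:60}
dequeue next → E2; now {P8:45, P20:60}
dequeue next → P8; now {P20:60}
dequeue next → P20; now {}
add C25 (priority 42) → {C25:42}
add P16 (priority 54) → {C25:42, P16:54}
dequeue next → C25; now {P16:54}
dequeue next → P16; now {}

J1 → J5 → E11 → E2 → P8 → P20 → C25 → P16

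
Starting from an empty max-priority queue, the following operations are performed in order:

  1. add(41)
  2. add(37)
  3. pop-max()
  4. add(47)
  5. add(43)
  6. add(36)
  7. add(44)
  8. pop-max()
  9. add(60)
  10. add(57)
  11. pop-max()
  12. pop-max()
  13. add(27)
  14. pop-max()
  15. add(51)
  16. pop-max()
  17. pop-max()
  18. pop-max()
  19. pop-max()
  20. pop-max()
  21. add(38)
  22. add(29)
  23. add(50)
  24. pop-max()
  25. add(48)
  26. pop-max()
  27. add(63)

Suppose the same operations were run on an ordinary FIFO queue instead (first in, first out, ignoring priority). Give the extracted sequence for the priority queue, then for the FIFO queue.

priority queue: 41, 47, 60, 57, 44, 51, 43, 37, 36, 27, 50, 48; FIFO queue: [41, 37, 47, 43, 36, 44, 60, 57, 27, 51, 38, 29]

insert 41 → {41}
insert 37 → {41, 37}
pop-max → 41; now {37}
insert 47 → {47, 37}
insert 43 → {47, 43, 37}
insert 36 → {47, 43, 37, 36}
insert 44 → {47, 44, 43, 37, 36}
pop-max → 47; now {44, 43, 37, 36}
insert 60 → {60, 44, 43, 37, 36}
insert 57 → {60, 57, 44, 43, 37, 36}
pop-max → 60; now {57, 44, 43, 37, 36}
pop-max → 57; now {44, 43, 37, 36}
insert 27 → {44, 43, 37, 36, 27}
pop-max → 44; now {43, 37, 36, 27}
insert 51 → {51, 43, 37, 36, 27}
pop-max → 51; now {43, 37, 36, 27}
pop-max → 43; now {37, 36, 27}
pop-max → 37; now {36, 27}
pop-max → 36; now {27}
pop-max → 27; now {}
insert 38 → {38}
insert 29 → {38, 29}
insert 50 → {50, 38, 29}
pop-max → 50; now {38, 29}
insert 48 → {48, 38, 29}
pop-max → 48; now {38, 29}
insert 63 → {63, 38, 29}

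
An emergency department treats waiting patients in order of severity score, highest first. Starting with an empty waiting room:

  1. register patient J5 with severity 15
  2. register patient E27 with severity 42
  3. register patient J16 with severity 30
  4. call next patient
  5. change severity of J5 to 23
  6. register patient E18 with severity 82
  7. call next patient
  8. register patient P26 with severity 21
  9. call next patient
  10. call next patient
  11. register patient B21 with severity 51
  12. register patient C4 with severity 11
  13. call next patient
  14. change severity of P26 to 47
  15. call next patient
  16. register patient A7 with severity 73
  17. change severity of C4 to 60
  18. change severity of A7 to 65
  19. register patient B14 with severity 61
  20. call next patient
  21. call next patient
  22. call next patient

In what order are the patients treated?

[E27, E18, J16, J5, B21, P26, A7, B14, C4]

add J5 (severity 15) → {J5:15}
add E27 (severity 42) → {E27:42, J5:15}
add J16 (severity 30) → {E27:42, J16:30, J5:15}
call next patient → E27; now {J16:30, J5:15}
update J5 to severity 23 → {J16:30, J5:23}
add E18 (severity 82) → {E18:82, J16:30, J5:23}
call next patient → E18; now {J16:30, J5:23}
add P26 (severity 21) → {J16:30, J5:23, P26:21}
call next patient → J16; now {J5:23, P26:21}
call next patient → J5; now {P26:21}
add B21 (severity 51) → {B21:51, P26:21}
add C4 (severity 11) → {B21:51, P26:21, C4:11}
call next patient → B21; now {P26:21, C4:11}
update P26 to severity 47 → {P26:47, C4:11}
call next patient → P26; now {C4:11}
add A7 (severity 73) → {A7:73, C4:11}
update C4 to severity 60 → {A7:73, C4:60}
update A7 to severity 65 → {A7:65, C4:60}
add B14 (severity 61) → {A7:65, B14:61, C4:60}
call next patient → A7; now {B14:61, C4:60}
call next patient → B14; now {C4:60}
call next patient → C4; now {}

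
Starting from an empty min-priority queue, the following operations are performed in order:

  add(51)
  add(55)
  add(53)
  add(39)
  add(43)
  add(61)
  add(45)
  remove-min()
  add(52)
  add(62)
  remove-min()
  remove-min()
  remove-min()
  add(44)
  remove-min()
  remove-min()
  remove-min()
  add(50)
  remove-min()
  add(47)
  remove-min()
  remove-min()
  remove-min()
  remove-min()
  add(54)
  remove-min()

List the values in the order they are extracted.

insert 51 → {51}
insert 55 → {51, 55}
insert 53 → {51, 53, 55}
insert 39 → {39, 51, 53, 55}
insert 43 → {39, 43, 51, 53, 55}
insert 61 → {39, 43, 51, 53, 55, 61}
insert 45 → {39, 43, 45, 51, 53, 55, 61}
remove-min → 39; now {43, 45, 51, 53, 55, 61}
insert 52 → {43, 45, 51, 52, 53, 55, 61}
insert 62 → {43, 45, 51, 52, 53, 55, 61, 62}
remove-min → 43; now {45, 51, 52, 53, 55, 61, 62}
remove-min → 45; now {51, 52, 53, 55, 61, 62}
remove-min → 51; now {52, 53, 55, 61, 62}
insert 44 → {44, 52, 53, 55, 61, 62}
remove-min → 44; now {52, 53, 55, 61, 62}
remove-min → 52; now {53, 55, 61, 62}
remove-min → 53; now {55, 61, 62}
insert 50 → {50, 55, 61, 62}
remove-min → 50; now {55, 61, 62}
insert 47 → {47, 55, 61, 62}
remove-min → 47; now {55, 61, 62}
remove-min → 55; now {61, 62}
remove-min → 61; now {62}
remove-min → 62; now {}
insert 54 → {54}
remove-min → 54; now {}

39 → 43 → 45 → 51 → 44 → 52 → 53 → 50 → 47 → 55 → 61 → 62 → 54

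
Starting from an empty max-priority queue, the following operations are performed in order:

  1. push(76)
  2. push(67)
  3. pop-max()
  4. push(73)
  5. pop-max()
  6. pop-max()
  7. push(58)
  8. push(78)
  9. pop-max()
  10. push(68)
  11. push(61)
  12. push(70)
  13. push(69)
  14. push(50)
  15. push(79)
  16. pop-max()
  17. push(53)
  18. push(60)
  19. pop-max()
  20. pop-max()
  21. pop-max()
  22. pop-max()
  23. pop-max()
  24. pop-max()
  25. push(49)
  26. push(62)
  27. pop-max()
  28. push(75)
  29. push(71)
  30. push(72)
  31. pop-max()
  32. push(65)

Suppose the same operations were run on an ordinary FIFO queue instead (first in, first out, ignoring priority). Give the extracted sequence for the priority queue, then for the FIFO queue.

insert 76 → {76}
insert 67 → {76, 67}
pop-max → 76; now {67}
insert 73 → {73, 67}
pop-max → 73; now {67}
pop-max → 67; now {}
insert 58 → {58}
insert 78 → {78, 58}
pop-max → 78; now {58}
insert 68 → {68, 58}
insert 61 → {68, 61, 58}
insert 70 → {70, 68, 61, 58}
insert 69 → {70, 69, 68, 61, 58}
insert 50 → {70, 69, 68, 61, 58, 50}
insert 79 → {79, 70, 69, 68, 61, 58, 50}
pop-max → 79; now {70, 69, 68, 61, 58, 50}
insert 53 → {70, 69, 68, 61, 58, 53, 50}
insert 60 → {70, 69, 68, 61, 60, 58, 53, 50}
pop-max → 70; now {69, 68, 61, 60, 58, 53, 50}
pop-max → 69; now {68, 61, 60, 58, 53, 50}
pop-max → 68; now {61, 60, 58, 53, 50}
pop-max → 61; now {60, 58, 53, 50}
pop-max → 60; now {58, 53, 50}
pop-max → 58; now {53, 50}
insert 49 → {53, 50, 49}
insert 62 → {62, 53, 50, 49}
pop-max → 62; now {53, 50, 49}
insert 75 → {75, 53, 50, 49}
insert 71 → {75, 71, 53, 50, 49}
insert 72 → {75, 72, 71, 53, 50, 49}
pop-max → 75; now {72, 71, 53, 50, 49}
insert 65 → {72, 71, 65, 53, 50, 49}

priority queue: 76, 73, 67, 78, 79, 70, 69, 68, 61, 60, 58, 62, 75; FIFO queue: [76, 67, 73, 58, 78, 68, 61, 70, 69, 50, 79, 53, 60]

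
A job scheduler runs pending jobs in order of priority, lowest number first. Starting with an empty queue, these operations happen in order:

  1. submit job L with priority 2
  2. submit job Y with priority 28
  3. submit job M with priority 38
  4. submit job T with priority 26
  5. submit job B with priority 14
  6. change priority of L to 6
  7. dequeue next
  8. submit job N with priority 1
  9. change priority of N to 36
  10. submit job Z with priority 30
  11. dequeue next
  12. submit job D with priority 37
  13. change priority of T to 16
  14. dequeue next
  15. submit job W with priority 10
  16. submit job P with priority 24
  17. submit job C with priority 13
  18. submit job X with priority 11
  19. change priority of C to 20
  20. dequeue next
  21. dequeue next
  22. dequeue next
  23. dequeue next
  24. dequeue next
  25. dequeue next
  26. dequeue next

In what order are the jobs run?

[L, B, T, W, X, C, P, Y, Z, N]

add L (priority 2) → {L:2}
add Y (priority 28) → {L:2, Y:28}
add M (priority 38) → {L:2, Y:28, M:38}
add T (priority 26) → {L:2, T:26, Y:28, M:38}
add B (priority 14) → {L:2, B:14, T:26, Y:28, M:38}
update L to priority 6 → {L:6, B:14, T:26, Y:28, M:38}
dequeue next → L; now {B:14, T:26, Y:28, M:38}
add N (priority 1) → {N:1, B:14, T:26, Y:28, M:38}
update N to priority 36 → {B:14, T:26, Y:28, N:36, M:38}
add Z (priority 30) → {B:14, T:26, Y:28, Z:30, N:36, M:38}
dequeue next → B; now {T:26, Y:28, Z:30, N:36, M:38}
add D (priority 37) → {T:26, Y:28, Z:30, N:36, D:37, M:38}
update T to priority 16 → {T:16, Y:28, Z:30, N:36, D:37, M:38}
dequeue next → T; now {Y:28, Z:30, N:36, D:37, M:38}
add W (priority 10) → {W:10, Y:28, Z:30, N:36, D:37, M:38}
add P (priority 24) → {W:10, P:24, Y:28, Z:30, N:36, D:37, M:38}
add C (priority 13) → {W:10, C:13, P:24, Y:28, Z:30, N:36, D:37, M:38}
add X (priority 11) → {W:10, X:11, C:13, P:24, Y:28, Z:30, N:36, D:37, M:38}
update C to priority 20 → {W:10, X:11, C:20, P:24, Y:28, Z:30, N:36, D:37, M:38}
dequeue next → W; now {X:11, C:20, P:24, Y:28, Z:30, N:36, D:37, M:38}
dequeue next → X; now {C:20, P:24, Y:28, Z:30, N:36, D:37, M:38}
dequeue next → C; now {P:24, Y:28, Z:30, N:36, D:37, M:38}
dequeue next → P; now {Y:28, Z:30, N:36, D:37, M:38}
dequeue next → Y; now {Z:30, N:36, D:37, M:38}
dequeue next → Z; now {N:36, D:37, M:38}
dequeue next → N; now {D:37, M:38}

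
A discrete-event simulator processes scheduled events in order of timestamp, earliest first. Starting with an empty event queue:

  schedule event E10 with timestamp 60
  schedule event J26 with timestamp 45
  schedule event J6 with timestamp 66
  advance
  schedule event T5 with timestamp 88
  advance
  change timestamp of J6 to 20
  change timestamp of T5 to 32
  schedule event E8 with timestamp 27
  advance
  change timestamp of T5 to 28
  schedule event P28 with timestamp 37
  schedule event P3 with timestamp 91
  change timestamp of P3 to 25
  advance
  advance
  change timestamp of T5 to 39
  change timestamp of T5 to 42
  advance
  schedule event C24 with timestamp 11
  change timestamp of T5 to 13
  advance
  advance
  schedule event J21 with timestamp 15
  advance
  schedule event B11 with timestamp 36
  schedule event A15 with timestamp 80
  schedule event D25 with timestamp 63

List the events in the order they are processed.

[J26, E10, J6, P3, E8, P28, C24, T5, J21]

add E10 (timestamp 60) → {E10:60}
add J26 (timestamp 45) → {J26:45, E10:60}
add J6 (timestamp 66) → {J26:45, E10:60, J6:66}
advance → J26; now {E10:60, J6:66}
add T5 (timestamp 88) → {E10:60, J6:66, T5:88}
advance → E10; now {J6:66, T5:88}
update J6 to timestamp 20 → {J6:20, T5:88}
update T5 to timestamp 32 → {J6:20, T5:32}
add E8 (timestamp 27) → {J6:20, E8:27, T5:32}
advance → J6; now {E8:27, T5:32}
update T5 to timestamp 28 → {E8:27, T5:28}
add P28 (timestamp 37) → {E8:27, T5:28, P28:37}
add P3 (timestamp 91) → {E8:27, T5:28, P28:37, P3:91}
update P3 to timestamp 25 → {P3:25, E8:27, T5:28, P28:37}
advance → P3; now {E8:27, T5:28, P28:37}
advance → E8; now {T5:28, P28:37}
update T5 to timestamp 39 → {P28:37, T5:39}
update T5 to timestamp 42 → {P28:37, T5:42}
advance → P28; now {T5:42}
add C24 (timestamp 11) → {C24:11, T5:42}
update T5 to timestamp 13 → {C24:11, T5:13}
advance → C24; now {T5:13}
advance → T5; now {}
add J21 (timestamp 15) → {J21:15}
advance → J21; now {}
add B11 (timestamp 36) → {B11:36}
add A15 (timestamp 80) → {B11:36, A15:80}
add D25 (timestamp 63) → {B11:36, D25:63, A15:80}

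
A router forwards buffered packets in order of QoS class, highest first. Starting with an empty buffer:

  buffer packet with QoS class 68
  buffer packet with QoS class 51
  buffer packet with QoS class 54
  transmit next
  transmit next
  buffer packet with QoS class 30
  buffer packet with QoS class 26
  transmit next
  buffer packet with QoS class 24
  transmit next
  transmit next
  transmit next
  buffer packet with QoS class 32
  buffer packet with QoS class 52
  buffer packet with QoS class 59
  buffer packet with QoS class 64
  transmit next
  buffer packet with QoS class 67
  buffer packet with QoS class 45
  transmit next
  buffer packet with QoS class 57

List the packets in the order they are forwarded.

68 → 54 → 51 → 30 → 26 → 24 → 64 → 67

insert 68 → {68}
insert 51 → {68, 51}
insert 54 → {68, 54, 51}
transmit next → 68; now {54, 51}
transmit next → 54; now {51}
insert 30 → {51, 30}
insert 26 → {51, 30, 26}
transmit next → 51; now {30, 26}
insert 24 → {30, 26, 24}
transmit next → 30; now {26, 24}
transmit next → 26; now {24}
transmit next → 24; now {}
insert 32 → {32}
insert 52 → {52, 32}
insert 59 → {59, 52, 32}
insert 64 → {64, 59, 52, 32}
transmit next → 64; now {59, 52, 32}
insert 67 → {67, 59, 52, 32}
insert 45 → {67, 59, 52, 45, 32}
transmit next → 67; now {59, 52, 45, 32}
insert 57 → {59, 57, 52, 45, 32}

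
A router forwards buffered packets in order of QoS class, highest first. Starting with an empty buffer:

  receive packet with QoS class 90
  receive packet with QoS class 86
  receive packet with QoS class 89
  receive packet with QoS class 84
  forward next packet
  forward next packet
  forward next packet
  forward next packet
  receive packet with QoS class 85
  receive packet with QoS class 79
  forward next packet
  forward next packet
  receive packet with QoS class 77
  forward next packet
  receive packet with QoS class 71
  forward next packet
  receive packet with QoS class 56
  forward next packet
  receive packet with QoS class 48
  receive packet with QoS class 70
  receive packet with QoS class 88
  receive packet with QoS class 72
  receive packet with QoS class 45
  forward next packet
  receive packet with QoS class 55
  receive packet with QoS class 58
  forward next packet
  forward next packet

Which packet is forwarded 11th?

72

insert 90 → {90}
insert 86 → {90, 86}
insert 89 → {90, 89, 86}
insert 84 → {90, 89, 86, 84}
forward next packet → 90; now {89, 86, 84}
forward next packet → 89; now {86, 84}
forward next packet → 86; now {84}
forward next packet → 84; now {}
insert 85 → {85}
insert 79 → {85, 79}
forward next packet → 85; now {79}
forward next packet → 79; now {}
insert 77 → {77}
forward next packet → 77; now {}
insert 71 → {71}
forward next packet → 71; now {}
insert 56 → {56}
forward next packet → 56; now {}
insert 48 → {48}
insert 70 → {70, 48}
insert 88 → {88, 70, 48}
insert 72 → {88, 72, 70, 48}
insert 45 → {88, 72, 70, 48, 45}
forward next packet → 88; now {72, 70, 48, 45}
insert 55 → {72, 70, 55, 48, 45}
insert 58 → {72, 70, 58, 55, 48, 45}
forward next packet → 72; now {70, 58, 55, 48, 45}
forward next packet → 70; now {58, 55, 48, 45}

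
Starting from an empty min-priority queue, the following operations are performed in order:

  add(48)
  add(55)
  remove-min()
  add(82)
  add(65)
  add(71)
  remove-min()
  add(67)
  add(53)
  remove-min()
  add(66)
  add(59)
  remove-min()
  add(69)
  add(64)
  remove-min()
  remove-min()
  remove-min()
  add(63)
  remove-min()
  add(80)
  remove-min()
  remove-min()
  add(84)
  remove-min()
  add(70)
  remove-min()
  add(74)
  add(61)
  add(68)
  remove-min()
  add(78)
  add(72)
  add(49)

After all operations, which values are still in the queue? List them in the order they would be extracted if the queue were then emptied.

49 → 68 → 72 → 74 → 78 → 80 → 82 → 84

insert 48 → {48}
insert 55 → {48, 55}
remove-min → 48; now {55}
insert 82 → {55, 82}
insert 65 → {55, 65, 82}
insert 71 → {55, 65, 71, 82}
remove-min → 55; now {65, 71, 82}
insert 67 → {65, 67, 71, 82}
insert 53 → {53, 65, 67, 71, 82}
remove-min → 53; now {65, 67, 71, 82}
insert 66 → {65, 66, 67, 71, 82}
insert 59 → {59, 65, 66, 67, 71, 82}
remove-min → 59; now {65, 66, 67, 71, 82}
insert 69 → {65, 66, 67, 69, 71, 82}
insert 64 → {64, 65, 66, 67, 69, 71, 82}
remove-min → 64; now {65, 66, 67, 69, 71, 82}
remove-min → 65; now {66, 67, 69, 71, 82}
remove-min → 66; now {67, 69, 71, 82}
insert 63 → {63, 67, 69, 71, 82}
remove-min → 63; now {67, 69, 71, 82}
insert 80 → {67, 69, 71, 80, 82}
remove-min → 67; now {69, 71, 80, 82}
remove-min → 69; now {71, 80, 82}
insert 84 → {71, 80, 82, 84}
remove-min → 71; now {80, 82, 84}
insert 70 → {70, 80, 82, 84}
remove-min → 70; now {80, 82, 84}
insert 74 → {74, 80, 82, 84}
insert 61 → {61, 74, 80, 82, 84}
insert 68 → {61, 68, 74, 80, 82, 84}
remove-min → 61; now {68, 74, 80, 82, 84}
insert 78 → {68, 74, 78, 80, 82, 84}
insert 72 → {68, 72, 74, 78, 80, 82, 84}
insert 49 → {49, 68, 72, 74, 78, 80, 82, 84}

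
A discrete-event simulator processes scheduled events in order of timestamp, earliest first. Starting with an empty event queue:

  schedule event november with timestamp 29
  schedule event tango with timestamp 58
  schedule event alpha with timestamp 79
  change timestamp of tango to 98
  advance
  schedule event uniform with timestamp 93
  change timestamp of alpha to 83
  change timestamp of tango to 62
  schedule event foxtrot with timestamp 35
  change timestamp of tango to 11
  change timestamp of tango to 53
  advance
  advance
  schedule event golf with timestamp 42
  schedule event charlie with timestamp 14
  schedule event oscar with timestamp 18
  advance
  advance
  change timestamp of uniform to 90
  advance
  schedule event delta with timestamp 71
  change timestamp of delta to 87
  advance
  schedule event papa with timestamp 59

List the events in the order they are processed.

add november (timestamp 29) → {november:29}
add tango (timestamp 58) → {november:29, tango:58}
add alpha (timestamp 79) → {november:29, tango:58, alpha:79}
update tango to timestamp 98 → {november:29, alpha:79, tango:98}
advance → november; now {alpha:79, tango:98}
add uniform (timestamp 93) → {alpha:79, uniform:93, tango:98}
update alpha to timestamp 83 → {alpha:83, uniform:93, tango:98}
update tango to timestamp 62 → {tango:62, alpha:83, uniform:93}
add foxtrot (timestamp 35) → {foxtrot:35, tango:62, alpha:83, uniform:93}
update tango to timestamp 11 → {tango:11, foxtrot:35, alpha:83, uniform:93}
update tango to timestamp 53 → {foxtrot:35, tango:53, alpha:83, uniform:93}
advance → foxtrot; now {tango:53, alpha:83, uniform:93}
advance → tango; now {alpha:83, uniform:93}
add golf (timestamp 42) → {golf:42, alpha:83, uniform:93}
add charlie (timestamp 14) → {charlie:14, golf:42, alpha:83, uniform:93}
add oscar (timestamp 18) → {charlie:14, oscar:18, golf:42, alpha:83, uniform:93}
advance → charlie; now {oscar:18, golf:42, alpha:83, uniform:93}
advance → oscar; now {golf:42, alpha:83, uniform:93}
update uniform to timestamp 90 → {golf:42, alpha:83, uniform:90}
advance → golf; now {alpha:83, uniform:90}
add delta (timestamp 71) → {delta:71, alpha:83, uniform:90}
update delta to timestamp 87 → {alpha:83, delta:87, uniform:90}
advance → alpha; now {delta:87, uniform:90}
add papa (timestamp 59) → {papa:59, delta:87, uniform:90}

november → foxtrot → tango → charlie → oscar → golf → alpha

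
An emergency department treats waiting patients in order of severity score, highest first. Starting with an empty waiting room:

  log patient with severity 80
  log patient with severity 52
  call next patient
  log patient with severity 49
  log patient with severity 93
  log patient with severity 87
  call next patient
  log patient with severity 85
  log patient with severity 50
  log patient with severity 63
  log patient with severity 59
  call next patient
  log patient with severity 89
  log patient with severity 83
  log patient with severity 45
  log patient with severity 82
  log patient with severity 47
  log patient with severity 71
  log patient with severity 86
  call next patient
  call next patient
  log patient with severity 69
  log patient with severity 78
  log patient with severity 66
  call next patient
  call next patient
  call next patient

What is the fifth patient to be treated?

86

insert 80 → {80}
insert 52 → {80, 52}
call next patient → 80; now {52}
insert 49 → {52, 49}
insert 93 → {93, 52, 49}
insert 87 → {93, 87, 52, 49}
call next patient → 93; now {87, 52, 49}
insert 85 → {87, 85, 52, 49}
insert 50 → {87, 85, 52, 50, 49}
insert 63 → {87, 85, 63, 52, 50, 49}
insert 59 → {87, 85, 63, 59, 52, 50, 49}
call next patient → 87; now {85, 63, 59, 52, 50, 49}
insert 89 → {89, 85, 63, 59, 52, 50, 49}
insert 83 → {89, 85, 83, 63, 59, 52, 50, 49}
insert 45 → {89, 85, 83, 63, 59, 52, 50, 49, 45}
insert 82 → {89, 85, 83, 82, 63, 59, 52, 50, 49, 45}
insert 47 → {89, 85, 83, 82, 63, 59, 52, 50, 49, 47, 45}
insert 71 → {89, 85, 83, 82, 71, 63, 59, 52, 50, 49, 47, 45}
insert 86 → {89, 86, 85, 83, 82, 71, 63, 59, 52, 50, 49, 47, 45}
call next patient → 89; now {86, 85, 83, 82, 71, 63, 59, 52, 50, 49, 47, 45}
call next patient → 86; now {85, 83, 82, 71, 63, 59, 52, 50, 49, 47, 45}
insert 69 → {85, 83, 82, 71, 69, 63, 59, 52, 50, 49, 47, 45}
insert 78 → {85, 83, 82, 78, 71, 69, 63, 59, 52, 50, 49, 47, 45}
insert 66 → {85, 83, 82, 78, 71, 69, 66, 63, 59, 52, 50, 49, 47, 45}
call next patient → 85; now {83, 82, 78, 71, 69, 66, 63, 59, 52, 50, 49, 47, 45}
call next patient → 83; now {82, 78, 71, 69, 66, 63, 59, 52, 50, 49, 47, 45}
call next patient → 82; now {78, 71, 69, 66, 63, 59, 52, 50, 49, 47, 45}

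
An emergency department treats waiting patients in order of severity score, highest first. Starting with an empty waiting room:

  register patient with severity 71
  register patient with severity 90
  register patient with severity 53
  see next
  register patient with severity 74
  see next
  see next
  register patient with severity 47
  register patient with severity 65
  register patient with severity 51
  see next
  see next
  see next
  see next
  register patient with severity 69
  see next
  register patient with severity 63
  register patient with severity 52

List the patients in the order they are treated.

90 → 74 → 71 → 65 → 53 → 51 → 47 → 69

insert 71 → {71}
insert 90 → {90, 71}
insert 53 → {90, 71, 53}
see next → 90; now {71, 53}
insert 74 → {74, 71, 53}
see next → 74; now {71, 53}
see next → 71; now {53}
insert 47 → {53, 47}
insert 65 → {65, 53, 47}
insert 51 → {65, 53, 51, 47}
see next → 65; now {53, 51, 47}
see next → 53; now {51, 47}
see next → 51; now {47}
see next → 47; now {}
insert 69 → {69}
see next → 69; now {}
insert 63 → {63}
insert 52 → {63, 52}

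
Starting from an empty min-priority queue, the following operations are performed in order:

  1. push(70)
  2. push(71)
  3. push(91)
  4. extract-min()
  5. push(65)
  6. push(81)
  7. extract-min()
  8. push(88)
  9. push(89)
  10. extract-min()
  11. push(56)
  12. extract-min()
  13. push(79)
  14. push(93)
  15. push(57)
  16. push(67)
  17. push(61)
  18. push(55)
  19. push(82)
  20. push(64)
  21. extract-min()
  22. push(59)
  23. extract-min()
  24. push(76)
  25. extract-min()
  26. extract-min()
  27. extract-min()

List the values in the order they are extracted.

insert 70 → {70}
insert 71 → {70, 71}
insert 91 → {70, 71, 91}
extract-min → 70; now {71, 91}
insert 65 → {65, 71, 91}
insert 81 → {65, 71, 81, 91}
extract-min → 65; now {71, 81, 91}
insert 88 → {71, 81, 88, 91}
insert 89 → {71, 81, 88, 89, 91}
extract-min → 71; now {81, 88, 89, 91}
insert 56 → {56, 81, 88, 89, 91}
extract-min → 56; now {81, 88, 89, 91}
insert 79 → {79, 81, 88, 89, 91}
insert 93 → {79, 81, 88, 89, 91, 93}
insert 57 → {57, 79, 81, 88, 89, 91, 93}
insert 67 → {57, 67, 79, 81, 88, 89, 91, 93}
insert 61 → {57, 61, 67, 79, 81, 88, 89, 91, 93}
insert 55 → {55, 57, 61, 67, 79, 81, 88, 89, 91, 93}
insert 82 → {55, 57, 61, 67, 79, 81, 82, 88, 89, 91, 93}
insert 64 → {55, 57, 61, 64, 67, 79, 81, 82, 88, 89, 91, 93}
extract-min → 55; now {57, 61, 64, 67, 79, 81, 82, 88, 89, 91, 93}
insert 59 → {57, 59, 61, 64, 67, 79, 81, 82, 88, 89, 91, 93}
extract-min → 57; now {59, 61, 64, 67, 79, 81, 82, 88, 89, 91, 93}
insert 76 → {59, 61, 64, 67, 76, 79, 81, 82, 88, 89, 91, 93}
extract-min → 59; now {61, 64, 67, 76, 79, 81, 82, 88, 89, 91, 93}
extract-min → 61; now {64, 67, 76, 79, 81, 82, 88, 89, 91, 93}
extract-min → 64; now {67, 76, 79, 81, 82, 88, 89, 91, 93}

70, 65, 71, 56, 55, 57, 59, 61, 64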